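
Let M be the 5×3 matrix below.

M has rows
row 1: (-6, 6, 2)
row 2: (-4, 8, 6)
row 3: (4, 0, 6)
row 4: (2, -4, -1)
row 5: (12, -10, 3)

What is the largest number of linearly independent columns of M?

Row reduce to echelon form.
R2 ← R2 − (2/3)·R1: [0, 4, 14/3]
R3 ← R3 + (2/3)·R1: [0, 4, 22/3]
R4 ← R4 + (1/3)·R1: [0, -2, -1/3]
R5 ← R5 + (2)·R1: [0, 2, 7]
R3 ← R3 − R2: [0, 0, 8/3]
R4 ← R4 + (1/2)·R2: [0, 0, 2]
R5 ← R5 − (1/2)·R2: [0, 0, 14/3]
R4 ← R4 − (3/4)·R3: [0, 0, 0]
R5 ← R5 − (7/4)·R3: [0, 0, 0]
Echelon form has 3 nonzero rows, so rank(M) = 3.
The rank gives the maximum number of linearly independent columns: 3.

3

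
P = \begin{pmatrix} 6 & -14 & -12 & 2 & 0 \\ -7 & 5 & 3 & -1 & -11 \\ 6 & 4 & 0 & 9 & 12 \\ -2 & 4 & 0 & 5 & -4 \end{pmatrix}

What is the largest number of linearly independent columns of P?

3

Row reduce to echelon form.
R2 ← R2 + (7/6)·R1: [0, -34/3, -11, 4/3, -11]
R3 ← R3 − R1: [0, 18, 12, 7, 12]
R4 ← R4 + (1/3)·R1: [0, -2/3, -4, 17/3, -4]
R3 ← R3 + (27/17)·R2: [0, 0, -93/17, 155/17, -93/17]
R4 ← R4 − (1/17)·R2: [0, 0, -57/17, 95/17, -57/17]
R4 ← R4 − (19/31)·R3: [0, 0, 0, 0, 0]
Echelon form has 3 nonzero rows, so rank(P) = 3.
The rank gives the maximum number of linearly independent columns: 3.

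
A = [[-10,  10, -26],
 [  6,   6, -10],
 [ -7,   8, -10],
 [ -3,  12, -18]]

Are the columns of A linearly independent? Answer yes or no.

Row reduce A to echelon form.
R2 ← R2 + (3/5)·R1: [0, 12, -128/5]
R3 ← R3 − (7/10)·R1: [0, 1, 41/5]
R4 ← R4 − (3/10)·R1: [0, 9, -51/5]
R3 ← R3 − (1/12)·R2: [0, 0, 31/3]
R4 ← R4 − (3/4)·R2: [0, 0, 9]
R4 ← R4 − (27/31)·R3: [0, 0, 0]
3 pivots among 3 columns.
Every column is a pivot column, so the columns are linearly independent.

yes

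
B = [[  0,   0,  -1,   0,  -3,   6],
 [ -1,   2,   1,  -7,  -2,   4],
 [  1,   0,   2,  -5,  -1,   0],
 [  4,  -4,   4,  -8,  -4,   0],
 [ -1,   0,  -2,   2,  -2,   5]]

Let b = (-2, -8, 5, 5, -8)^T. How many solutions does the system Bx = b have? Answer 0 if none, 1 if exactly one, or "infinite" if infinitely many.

Row reduce the augmented matrix [B | b].
Swap R1 ↔ R2
R3 ← R3 + R1: [0, 2, 3, -12, -3, 4, -3]
R4 ← R4 + (4)·R1: [0, 4, 8, -36, -12, 16, -27]
R5 ← R5 − R1: [0, -2, -3, 9, 0, 1, 0]
Swap R2 ↔ R3
R4 ← R4 − (2)·R2: [0, 0, 2, -12, -6, 8, -21]
R5 ← R5 + R2: [0, 0, 0, -3, -3, 5, -3]
R4 ← R4 + (2)·R3: [0, 0, 0, -12, -12, 20, -25]
R5 ← R5 − (1/4)·R4: [0, 0, 0, 0, 0, 0, 13/4]
The echelon form has 5 nonzero rows; the last pivot sits in the augmented column, so rank(B) = 4 but rank([B|b]) = 5.
Since the ranks differ, the system is inconsistent.
It has no solutions.

0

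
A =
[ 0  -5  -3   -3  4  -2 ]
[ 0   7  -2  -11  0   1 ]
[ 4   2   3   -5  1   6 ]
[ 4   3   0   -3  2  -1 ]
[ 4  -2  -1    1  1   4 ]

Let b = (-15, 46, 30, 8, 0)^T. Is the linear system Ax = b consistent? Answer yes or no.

Row reduce the augmented matrix [A | b].
Swap R1 ↔ R3
R4 ← R4 − R1: [0, 1, -3, 2, 1, -7, -22]
R5 ← R5 − R1: [0, -4, -4, 6, 0, -2, -30]
R3 ← R3 + (5/7)·R2: [0, 0, -31/7, -76/7, 4, -9/7, 125/7]
R4 ← R4 − (1/7)·R2: [0, 0, -19/7, 25/7, 1, -50/7, -200/7]
R5 ← R5 + (4/7)·R2: [0, 0, -36/7, -2/7, 0, -10/7, -26/7]
R4 ← R4 − (19/31)·R3: [0, 0, 0, 317/31, -45/31, -197/31, -1225/31]
R5 ← R5 − (36/31)·R3: [0, 0, 0, 382/31, -144/31, 2/31, -758/31]
R5 ← R5 − (382/317)·R4: [0, 0, 0, 0, -918/317, 2448/317, 7344/317]
The echelon form has 5 nonzero rows, and every pivot lies in the first 6 columns, so rank(A) = rank([A|b]) = 5.
The system is consistent.

yes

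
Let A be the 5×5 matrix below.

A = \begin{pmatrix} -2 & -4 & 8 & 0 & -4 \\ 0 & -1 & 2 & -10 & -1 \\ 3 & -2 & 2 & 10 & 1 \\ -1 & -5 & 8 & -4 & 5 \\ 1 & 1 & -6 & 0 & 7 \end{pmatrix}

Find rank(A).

5

Row reduce to echelon form.
R3 ← R3 + (3/2)·R1: [0, -8, 14, 10, -5]
R4 ← R4 − (1/2)·R1: [0, -3, 4, -4, 7]
R5 ← R5 + (1/2)·R1: [0, -1, -2, 0, 5]
R3 ← R3 − (8)·R2: [0, 0, -2, 90, 3]
R4 ← R4 − (3)·R2: [0, 0, -2, 26, 10]
R5 ← R5 − R2: [0, 0, -4, 10, 6]
R4 ← R4 − R3: [0, 0, 0, -64, 7]
R5 ← R5 − (2)·R3: [0, 0, 0, -170, 0]
R5 ← R5 − (85/32)·R4: [0, 0, 0, 0, -595/32]
Echelon form has 5 nonzero rows, so rank(A) = 5.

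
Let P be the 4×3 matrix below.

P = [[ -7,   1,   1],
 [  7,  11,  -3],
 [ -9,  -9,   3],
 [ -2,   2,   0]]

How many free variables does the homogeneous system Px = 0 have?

Row reduce to echelon form.
R2 ← R2 + R1: [0, 12, -2]
R3 ← R3 − (9/7)·R1: [0, -72/7, 12/7]
R4 ← R4 − (2/7)·R1: [0, 12/7, -2/7]
R3 ← R3 + (6/7)·R2: [0, 0, 0]
R4 ← R4 − (1/7)·R2: [0, 0, 0]
2 nonzero rows, so rank(P) = 2.
P has 3 columns; by rank–nullity, nullity = 3 − 2 = 1.

1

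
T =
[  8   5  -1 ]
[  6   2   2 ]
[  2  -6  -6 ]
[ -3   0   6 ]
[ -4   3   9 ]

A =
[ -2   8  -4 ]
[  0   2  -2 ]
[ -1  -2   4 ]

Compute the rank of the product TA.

2

First compute TA:
[[-15,  76, -46],
 [-14,  48, -20],
 [  2,  16, -20],
 [  0, -36,  36],
 [ -1, -44,  46]]
Now row reduce the product.
R2 ← R2 − (14/15)·R1: [0, -344/15, 344/15]
R3 ← R3 + (2/15)·R1: [0, 392/15, -392/15]
R5 ← R5 − (1/15)·R1: [0, -736/15, 736/15]
R3 ← R3 + (49/43)·R2: [0, 0, 0]
R4 ← R4 − (135/86)·R2: [0, 0, 0]
R5 ← R5 − (92/43)·R2: [0, 0, 0]
2 nonzero rows, so rank(TA) = 2.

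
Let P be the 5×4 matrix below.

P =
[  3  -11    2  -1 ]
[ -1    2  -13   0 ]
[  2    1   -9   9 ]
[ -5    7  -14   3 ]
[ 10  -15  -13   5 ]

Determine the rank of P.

4

Row reduce to echelon form.
R2 ← R2 + (1/3)·R1: [0, -5/3, -37/3, -1/3]
R3 ← R3 − (2/3)·R1: [0, 25/3, -31/3, 29/3]
R4 ← R4 + (5/3)·R1: [0, -34/3, -32/3, 4/3]
R5 ← R5 − (10/3)·R1: [0, 65/3, -59/3, 25/3]
R3 ← R3 + (5)·R2: [0, 0, -72, 8]
R4 ← R4 − (34/5)·R2: [0, 0, 366/5, 18/5]
R5 ← R5 + (13)·R2: [0, 0, -180, 4]
R4 ← R4 + (61/60)·R3: [0, 0, 0, 176/15]
R5 ← R5 − (5/2)·R3: [0, 0, 0, -16]
R5 ← R5 + (15/11)·R4: [0, 0, 0, 0]
Echelon form has 4 nonzero rows, so rank(P) = 4.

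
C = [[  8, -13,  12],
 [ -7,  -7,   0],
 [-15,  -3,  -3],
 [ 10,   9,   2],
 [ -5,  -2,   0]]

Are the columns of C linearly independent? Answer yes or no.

yes

Row reduce C to echelon form.
R2 ← R2 + (7/8)·R1: [0, -147/8, 21/2]
R3 ← R3 + (15/8)·R1: [0, -219/8, 39/2]
R4 ← R4 − (5/4)·R1: [0, 101/4, -13]
R5 ← R5 + (5/8)·R1: [0, -81/8, 15/2]
R3 ← R3 − (73/49)·R2: [0, 0, 27/7]
R4 ← R4 + (202/147)·R2: [0, 0, 10/7]
R5 ← R5 − (27/49)·R2: [0, 0, 12/7]
R4 ← R4 − (10/27)·R3: [0, 0, 0]
R5 ← R5 − (4/9)·R3: [0, 0, 0]
3 pivots among 3 columns.
Every column is a pivot column, so the columns are linearly independent.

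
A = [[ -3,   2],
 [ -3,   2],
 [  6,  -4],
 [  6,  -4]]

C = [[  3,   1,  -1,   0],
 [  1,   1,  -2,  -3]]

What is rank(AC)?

First compute AC:
[[ -7,  -1,  -1,  -6],
 [ -7,  -1,  -1,  -6],
 [ 14,   2,   2,  12],
 [ 14,   2,   2,  12]]
Now row reduce the product.
R2 ← R2 − R1: [0, 0, 0, 0]
R3 ← R3 + (2)·R1: [0, 0, 0, 0]
R4 ← R4 + (2)·R1: [0, 0, 0, 0]
1 nonzero row, so rank(AC) = 1.

1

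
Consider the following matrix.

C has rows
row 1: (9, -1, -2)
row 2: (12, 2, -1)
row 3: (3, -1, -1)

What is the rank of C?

2

Row reduce to echelon form.
R2 ← R2 − (4/3)·R1: [0, 10/3, 5/3]
R3 ← R3 − (1/3)·R1: [0, -2/3, -1/3]
R3 ← R3 + (1/5)·R2: [0, 0, 0]
Echelon form has 2 nonzero rows, so rank(C) = 2.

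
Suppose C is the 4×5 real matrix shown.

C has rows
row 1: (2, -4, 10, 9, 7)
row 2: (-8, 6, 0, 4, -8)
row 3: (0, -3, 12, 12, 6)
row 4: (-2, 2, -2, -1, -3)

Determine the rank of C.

2

Row reduce to echelon form.
R2 ← R2 + (4)·R1: [0, -10, 40, 40, 20]
R4 ← R4 + R1: [0, -2, 8, 8, 4]
R3 ← R3 − (3/10)·R2: [0, 0, 0, 0, 0]
R4 ← R4 − (1/5)·R2: [0, 0, 0, 0, 0]
Echelon form has 2 nonzero rows, so rank(C) = 2.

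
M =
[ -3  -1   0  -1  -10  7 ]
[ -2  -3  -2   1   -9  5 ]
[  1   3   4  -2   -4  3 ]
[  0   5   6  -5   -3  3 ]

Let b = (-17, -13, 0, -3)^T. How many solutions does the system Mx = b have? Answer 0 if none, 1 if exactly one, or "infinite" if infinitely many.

infinite

Row reduce the augmented matrix [M | b].
R2 ← R2 − (2/3)·R1: [0, -7/3, -2, 5/3, -7/3, 1/3, -5/3]
R3 ← R3 + (1/3)·R1: [0, 8/3, 4, -7/3, -22/3, 16/3, -17/3]
R3 ← R3 + (8/7)·R2: [0, 0, 12/7, -3/7, -10, 40/7, -53/7]
R4 ← R4 + (15/7)·R2: [0, 0, 12/7, -10/7, -8, 26/7, -46/7]
R4 ← R4 − R3: [0, 0, 0, -1, 2, -2, 1]
The echelon form has 4 nonzero rows, and every pivot lies in the first 6 columns, so rank(M) = rank([M|b]) = 4.
The system is consistent.
rank = 4 < 6 unknowns, so there are infinitely many solutions.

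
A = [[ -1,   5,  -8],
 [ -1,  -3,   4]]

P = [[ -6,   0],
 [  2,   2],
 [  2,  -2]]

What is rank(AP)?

First compute AP:
[[  0,  26],
 [  8, -14]]
Now row reduce the product.
Swap R1 ↔ R2
2 nonzero rows, so rank(AP) = 2.

2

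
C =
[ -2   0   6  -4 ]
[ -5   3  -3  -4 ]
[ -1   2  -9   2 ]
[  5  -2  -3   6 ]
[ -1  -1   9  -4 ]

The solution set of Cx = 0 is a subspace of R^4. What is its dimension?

2

Row reduce to echelon form.
R2 ← R2 − (5/2)·R1: [0, 3, -18, 6]
R3 ← R3 − (1/2)·R1: [0, 2, -12, 4]
R4 ← R4 + (5/2)·R1: [0, -2, 12, -4]
R5 ← R5 − (1/2)·R1: [0, -1, 6, -2]
R3 ← R3 − (2/3)·R2: [0, 0, 0, 0]
R4 ← R4 + (2/3)·R2: [0, 0, 0, 0]
R5 ← R5 + (1/3)·R2: [0, 0, 0, 0]
2 nonzero rows, so rank(C) = 2.
C has 4 columns; by rank–nullity, nullity = 4 − 2 = 2.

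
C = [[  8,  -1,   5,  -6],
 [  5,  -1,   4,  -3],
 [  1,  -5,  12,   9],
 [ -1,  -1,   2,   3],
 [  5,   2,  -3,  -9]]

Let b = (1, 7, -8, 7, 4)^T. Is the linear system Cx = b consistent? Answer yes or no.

Row reduce the augmented matrix [C | b].
R2 ← R2 − (5/8)·R1: [0, -3/8, 7/8, 3/4, 51/8]
R3 ← R3 − (1/8)·R1: [0, -39/8, 91/8, 39/4, -65/8]
R4 ← R4 + (1/8)·R1: [0, -9/8, 21/8, 9/4, 57/8]
R5 ← R5 − (5/8)·R1: [0, 21/8, -49/8, -21/4, 27/8]
R3 ← R3 − (13)·R2: [0, 0, 0, 0, -91]
R4 ← R4 − (3)·R2: [0, 0, 0, 0, -12]
R5 ← R5 + (7)·R2: [0, 0, 0, 0, 48]
R4 ← R4 − (12/91)·R3: [0, 0, 0, 0, 0]
R5 ← R5 + (48/91)·R3: [0, 0, 0, 0, 0]
The echelon form has 3 nonzero rows; the last pivot sits in the augmented column, so rank(C) = 2 but rank([C|b]) = 3.
Since the ranks differ, the system is inconsistent.

no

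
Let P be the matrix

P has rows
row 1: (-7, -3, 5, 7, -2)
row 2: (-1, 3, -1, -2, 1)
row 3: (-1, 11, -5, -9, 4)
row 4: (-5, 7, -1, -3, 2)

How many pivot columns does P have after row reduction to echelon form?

Row reduce to echelon form.
R2 ← R2 − (1/7)·R1: [0, 24/7, -12/7, -3, 9/7]
R3 ← R3 − (1/7)·R1: [0, 80/7, -40/7, -10, 30/7]
R4 ← R4 − (5/7)·R1: [0, 64/7, -32/7, -8, 24/7]
R3 ← R3 − (10/3)·R2: [0, 0, 0, 0, 0]
R4 ← R4 − (8/3)·R2: [0, 0, 0, 0, 0]
Echelon form has 2 nonzero rows, so rank(P) = 2.
Each nonzero row contributes one pivot column: 2 pivot columns.

2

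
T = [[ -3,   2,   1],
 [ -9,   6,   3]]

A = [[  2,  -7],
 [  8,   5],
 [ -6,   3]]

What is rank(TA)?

1

First compute TA:
[[  4,  34],
 [ 12, 102]]
Now row reduce the product.
R2 ← R2 − (3)·R1: [0, 0]
1 nonzero row, so rank(TA) = 1.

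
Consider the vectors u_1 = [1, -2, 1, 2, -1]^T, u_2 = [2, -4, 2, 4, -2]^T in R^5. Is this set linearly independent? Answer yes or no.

Form the matrix with these vectors as rows and row reduce.
R2 ← R2 − (2)·R1: [0, 0, 0, 0, 0]
1 nonzero row, so the 2 vectors span a space of dimension 1.
Since 1 < 2, the vectors are linearly dependent.

no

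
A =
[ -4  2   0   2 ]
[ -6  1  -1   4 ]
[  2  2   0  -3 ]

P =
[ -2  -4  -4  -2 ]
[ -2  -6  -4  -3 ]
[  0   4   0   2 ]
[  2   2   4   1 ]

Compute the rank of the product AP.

First compute AP:
[[  8,   8,  16,   4],
 [ 18,  22,  36,  11],
 [-14, -26, -28, -13]]
Now row reduce the product.
R2 ← R2 − (9/4)·R1: [0, 4, 0, 2]
R3 ← R3 + (7/4)·R1: [0, -12, 0, -6]
R3 ← R3 + (3)·R2: [0, 0, 0, 0]
2 nonzero rows, so rank(AP) = 2.

2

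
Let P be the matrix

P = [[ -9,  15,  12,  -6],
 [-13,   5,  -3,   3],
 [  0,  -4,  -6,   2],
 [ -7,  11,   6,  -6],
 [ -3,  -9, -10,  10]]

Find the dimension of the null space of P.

1

Row reduce to echelon form.
R2 ← R2 − (13/9)·R1: [0, -50/3, -61/3, 35/3]
R4 ← R4 − (7/9)·R1: [0, -2/3, -10/3, -4/3]
R5 ← R5 − (1/3)·R1: [0, -14, -14, 12]
R3 ← R3 − (6/25)·R2: [0, 0, -28/25, -4/5]
R4 ← R4 − (1/25)·R2: [0, 0, -63/25, -9/5]
R5 ← R5 − (21/25)·R2: [0, 0, 77/25, 11/5]
R4 ← R4 − (9/4)·R3: [0, 0, 0, 0]
R5 ← R5 + (11/4)·R3: [0, 0, 0, 0]
3 nonzero rows, so rank(P) = 3.
P has 4 columns; by rank–nullity, nullity = 4 − 3 = 1.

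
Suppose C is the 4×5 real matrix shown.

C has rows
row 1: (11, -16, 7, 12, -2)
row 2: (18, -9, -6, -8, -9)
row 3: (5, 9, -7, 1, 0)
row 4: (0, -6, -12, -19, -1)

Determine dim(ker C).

1

Row reduce to echelon form.
R2 ← R2 − (18/11)·R1: [0, 189/11, -192/11, -304/11, -63/11]
R3 ← R3 − (5/11)·R1: [0, 179/11, -112/11, -49/11, 10/11]
R3 ← R3 − (179/189)·R2: [0, 0, 400/63, 4105/189, 19/3]
R4 ← R4 + (22/63)·R2: [0, 0, -380/21, -1805/63, -3]
R4 ← R4 + (57/20)·R3: [0, 0, 0, 133/4, 301/20]
4 nonzero rows, so rank(C) = 4.
C has 5 columns; by rank–nullity, nullity = 5 − 4 = 1.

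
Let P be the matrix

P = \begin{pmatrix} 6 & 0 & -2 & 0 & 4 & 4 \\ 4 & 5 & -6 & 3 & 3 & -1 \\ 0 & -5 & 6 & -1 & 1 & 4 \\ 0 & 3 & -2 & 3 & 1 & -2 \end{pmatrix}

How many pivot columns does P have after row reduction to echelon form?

Row reduce to echelon form.
R2 ← R2 − (2/3)·R1: [0, 5, -14/3, 3, 1/3, -11/3]
R3 ← R3 + R2: [0, 0, 4/3, 2, 4/3, 1/3]
R4 ← R4 − (3/5)·R2: [0, 0, 4/5, 6/5, 4/5, 1/5]
R4 ← R4 − (3/5)·R3: [0, 0, 0, 0, 0, 0]
Echelon form has 3 nonzero rows, so rank(P) = 3.
Each nonzero row contributes one pivot column: 3 pivot columns.

3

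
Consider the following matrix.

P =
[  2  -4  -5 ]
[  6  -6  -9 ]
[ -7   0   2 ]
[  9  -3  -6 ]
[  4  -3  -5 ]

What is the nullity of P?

Row reduce to echelon form.
R2 ← R2 − (3)·R1: [0, 6, 6]
R3 ← R3 + (7/2)·R1: [0, -14, -31/2]
R4 ← R4 − (9/2)·R1: [0, 15, 33/2]
R5 ← R5 − (2)·R1: [0, 5, 5]
R3 ← R3 + (7/3)·R2: [0, 0, -3/2]
R4 ← R4 − (5/2)·R2: [0, 0, 3/2]
R5 ← R5 − (5/6)·R2: [0, 0, 0]
R4 ← R4 + R3: [0, 0, 0]
3 nonzero rows, so rank(P) = 3.
P has 3 columns; by rank–nullity, nullity = 3 − 3 = 0.

0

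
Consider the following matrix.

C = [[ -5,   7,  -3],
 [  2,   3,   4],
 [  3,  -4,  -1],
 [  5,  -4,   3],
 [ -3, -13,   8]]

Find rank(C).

Row reduce to echelon form.
R2 ← R2 + (2/5)·R1: [0, 29/5, 14/5]
R3 ← R3 + (3/5)·R1: [0, 1/5, -14/5]
R4 ← R4 + R1: [0, 3, 0]
R5 ← R5 − (3/5)·R1: [0, -86/5, 49/5]
R3 ← R3 − (1/29)·R2: [0, 0, -84/29]
R4 ← R4 − (15/29)·R2: [0, 0, -42/29]
R5 ← R5 + (86/29)·R2: [0, 0, 525/29]
R4 ← R4 − (1/2)·R3: [0, 0, 0]
R5 ← R5 + (25/4)·R3: [0, 0, 0]
Echelon form has 3 nonzero rows, so rank(C) = 3.

3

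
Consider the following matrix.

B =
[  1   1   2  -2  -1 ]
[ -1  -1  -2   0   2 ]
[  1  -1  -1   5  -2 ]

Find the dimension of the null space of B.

2

Row reduce to echelon form.
R2 ← R2 + R1: [0, 0, 0, -2, 1]
R3 ← R3 − R1: [0, -2, -3, 7, -1]
Swap R2 ↔ R3
3 nonzero rows, so rank(B) = 3.
B has 5 columns; by rank–nullity, nullity = 5 − 3 = 2.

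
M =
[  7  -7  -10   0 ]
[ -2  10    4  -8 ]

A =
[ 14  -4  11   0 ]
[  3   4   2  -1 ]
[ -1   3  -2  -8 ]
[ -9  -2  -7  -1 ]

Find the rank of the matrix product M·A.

2

First compute MA:
[[ 87, -86,  83,  87],
 [ 70,  76,  46, -34]]
Now row reduce the product.
R2 ← R2 − (70/87)·R1: [0, 12632/87, -1808/87, -104]
2 nonzero rows, so rank(MA) = 2.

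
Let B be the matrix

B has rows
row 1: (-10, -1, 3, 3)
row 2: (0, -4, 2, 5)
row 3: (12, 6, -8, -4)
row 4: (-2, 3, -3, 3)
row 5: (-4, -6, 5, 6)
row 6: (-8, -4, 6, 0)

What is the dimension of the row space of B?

Row reduce to echelon form.
R3 ← R3 + (6/5)·R1: [0, 24/5, -22/5, -2/5]
R4 ← R4 − (1/5)·R1: [0, 16/5, -18/5, 12/5]
R5 ← R5 − (2/5)·R1: [0, -28/5, 19/5, 24/5]
R6 ← R6 − (4/5)·R1: [0, -16/5, 18/5, -12/5]
R3 ← R3 + (6/5)·R2: [0, 0, -2, 28/5]
R4 ← R4 + (4/5)·R2: [0, 0, -2, 32/5]
R5 ← R5 − (7/5)·R2: [0, 0, 1, -11/5]
R6 ← R6 − (4/5)·R2: [0, 0, 2, -32/5]
R4 ← R4 − R3: [0, 0, 0, 4/5]
R5 ← R5 + (1/2)·R3: [0, 0, 0, 3/5]
R6 ← R6 + R3: [0, 0, 0, -4/5]
R5 ← R5 − (3/4)·R4: [0, 0, 0, 0]
R6 ← R6 + R4: [0, 0, 0, 0]
Echelon form has 4 nonzero rows, so rank(B) = 4.
The row space has dimension equal to the rank: 4.

4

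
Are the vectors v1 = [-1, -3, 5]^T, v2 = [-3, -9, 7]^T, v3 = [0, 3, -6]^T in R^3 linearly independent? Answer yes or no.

yes

Form the matrix with these vectors as rows and row reduce.
R2 ← R2 − (3)·R1: [0, 0, -8]
Swap R2 ↔ R3
3 nonzero rows, so the 3 vectors span a space of dimension 3.
Since 3 = 3, the vectors are linearly independent.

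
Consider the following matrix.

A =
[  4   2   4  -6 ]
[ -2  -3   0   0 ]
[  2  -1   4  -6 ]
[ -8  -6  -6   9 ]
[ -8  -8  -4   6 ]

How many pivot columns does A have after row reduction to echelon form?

2

Row reduce to echelon form.
R2 ← R2 + (1/2)·R1: [0, -2, 2, -3]
R3 ← R3 − (1/2)·R1: [0, -2, 2, -3]
R4 ← R4 + (2)·R1: [0, -2, 2, -3]
R5 ← R5 + (2)·R1: [0, -4, 4, -6]
R3 ← R3 − R2: [0, 0, 0, 0]
R4 ← R4 − R2: [0, 0, 0, 0]
R5 ← R5 − (2)·R2: [0, 0, 0, 0]
Echelon form has 2 nonzero rows, so rank(A) = 2.
Each nonzero row contributes one pivot column: 2 pivot columns.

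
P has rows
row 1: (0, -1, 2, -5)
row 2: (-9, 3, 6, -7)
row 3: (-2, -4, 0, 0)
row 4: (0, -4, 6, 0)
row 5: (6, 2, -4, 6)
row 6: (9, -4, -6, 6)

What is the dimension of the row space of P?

4

Row reduce to echelon form.
Swap R1 ↔ R2
R3 ← R3 − (2/9)·R1: [0, -14/3, -4/3, 14/9]
R5 ← R5 + (2/3)·R1: [0, 4, 0, 4/3]
R6 ← R6 + R1: [0, -1, 0, -1]
R3 ← R3 − (14/3)·R2: [0, 0, -32/3, 224/9]
R4 ← R4 − (4)·R2: [0, 0, -2, 20]
R5 ← R5 + (4)·R2: [0, 0, 8, -56/3]
R6 ← R6 − R2: [0, 0, -2, 4]
R4 ← R4 − (3/16)·R3: [0, 0, 0, 46/3]
R5 ← R5 + (3/4)·R3: [0, 0, 0, 0]
R6 ← R6 − (3/16)·R3: [0, 0, 0, -2/3]
R6 ← R6 + (1/23)·R4: [0, 0, 0, 0]
Echelon form has 4 nonzero rows, so rank(P) = 4.
The row space has dimension equal to the rank: 4.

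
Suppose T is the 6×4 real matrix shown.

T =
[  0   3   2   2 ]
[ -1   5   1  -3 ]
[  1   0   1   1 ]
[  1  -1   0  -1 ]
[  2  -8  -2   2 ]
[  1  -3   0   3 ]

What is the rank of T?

3

Row reduce to echelon form.
Swap R1 ↔ R2
R3 ← R3 + R1: [0, 5, 2, -2]
R4 ← R4 + R1: [0, 4, 1, -4]
R5 ← R5 + (2)·R1: [0, 2, 0, -4]
R6 ← R6 + R1: [0, 2, 1, 0]
R3 ← R3 − (5/3)·R2: [0, 0, -4/3, -16/3]
R4 ← R4 − (4/3)·R2: [0, 0, -5/3, -20/3]
R5 ← R5 − (2/3)·R2: [0, 0, -4/3, -16/3]
R6 ← R6 − (2/3)·R2: [0, 0, -1/3, -4/3]
R4 ← R4 − (5/4)·R3: [0, 0, 0, 0]
R5 ← R5 − R3: [0, 0, 0, 0]
R6 ← R6 − (1/4)·R3: [0, 0, 0, 0]
Echelon form has 3 nonzero rows, so rank(T) = 3.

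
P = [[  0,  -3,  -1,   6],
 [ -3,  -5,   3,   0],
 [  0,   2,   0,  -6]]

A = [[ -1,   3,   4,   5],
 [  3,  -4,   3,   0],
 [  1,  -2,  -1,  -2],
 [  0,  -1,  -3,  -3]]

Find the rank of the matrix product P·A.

First compute PA:
[[-10,   8, -26, -16],
 [ -9,   5, -30, -21],
 [  6,  -2,  24,  18]]
Now row reduce the product.
R2 ← R2 − (9/10)·R1: [0, -11/5, -33/5, -33/5]
R3 ← R3 + (3/5)·R1: [0, 14/5, 42/5, 42/5]
R3 ← R3 + (14/11)·R2: [0, 0, 0, 0]
2 nonzero rows, so rank(PA) = 2.

2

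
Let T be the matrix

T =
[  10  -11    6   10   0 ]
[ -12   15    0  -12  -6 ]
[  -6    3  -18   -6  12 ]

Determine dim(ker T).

3

Row reduce to echelon form.
R2 ← R2 + (6/5)·R1: [0, 9/5, 36/5, 0, -6]
R3 ← R3 + (3/5)·R1: [0, -18/5, -72/5, 0, 12]
R3 ← R3 + (2)·R2: [0, 0, 0, 0, 0]
2 nonzero rows, so rank(T) = 2.
T has 5 columns; by rank–nullity, nullity = 5 − 2 = 3.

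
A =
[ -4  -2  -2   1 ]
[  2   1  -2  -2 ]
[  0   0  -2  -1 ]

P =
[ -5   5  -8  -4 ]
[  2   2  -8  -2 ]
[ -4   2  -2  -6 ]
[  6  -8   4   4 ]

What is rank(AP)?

First compute AP:
[[ 30, -36,  56,  36],
 [-12,  24, -28,  -6],
 [  2,   4,   0,   8]]
Now row reduce the product.
R2 ← R2 + (2/5)·R1: [0, 48/5, -28/5, 42/5]
R3 ← R3 − (1/15)·R1: [0, 32/5, -56/15, 28/5]
R3 ← R3 − (2/3)·R2: [0, 0, 0, 0]
2 nonzero rows, so rank(AP) = 2.

2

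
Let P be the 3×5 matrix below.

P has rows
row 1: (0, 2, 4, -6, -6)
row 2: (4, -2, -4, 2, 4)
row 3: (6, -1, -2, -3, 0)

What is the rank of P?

Row reduce to echelon form.
Swap R1 ↔ R2
R3 ← R3 − (3/2)·R1: [0, 2, 4, -6, -6]
R3 ← R3 − R2: [0, 0, 0, 0, 0]
Echelon form has 2 nonzero rows, so rank(P) = 2.

2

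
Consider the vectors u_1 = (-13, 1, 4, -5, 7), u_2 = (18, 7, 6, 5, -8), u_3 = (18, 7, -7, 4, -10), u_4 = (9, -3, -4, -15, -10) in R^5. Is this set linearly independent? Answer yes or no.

Form the matrix with these vectors as rows and row reduce.
R2 ← R2 + (18/13)·R1: [0, 109/13, 150/13, -25/13, 22/13]
R3 ← R3 + (18/13)·R1: [0, 109/13, -19/13, -38/13, -4/13]
R4 ← R4 + (9/13)·R1: [0, -30/13, -16/13, -240/13, -67/13]
R3 ← R3 − R2: [0, 0, -13, -1, -2]
R4 ← R4 + (30/109)·R2: [0, 0, 212/109, -2070/109, -511/109]
R4 ← R4 + (212/1417)·R3: [0, 0, 0, -27122/1417, -7067/1417]
4 nonzero rows, so the 4 vectors span a space of dimension 4.
Since 4 = 4, the vectors are linearly independent.

yes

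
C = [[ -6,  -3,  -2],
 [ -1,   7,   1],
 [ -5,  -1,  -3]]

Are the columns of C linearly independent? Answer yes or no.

Row reduce C to echelon form.
R2 ← R2 − (1/6)·R1: [0, 15/2, 4/3]
R3 ← R3 − (5/6)·R1: [0, 3/2, -4/3]
R3 ← R3 − (1/5)·R2: [0, 0, -8/5]
3 pivots among 3 columns.
Every column is a pivot column, so the columns are linearly independent.

yes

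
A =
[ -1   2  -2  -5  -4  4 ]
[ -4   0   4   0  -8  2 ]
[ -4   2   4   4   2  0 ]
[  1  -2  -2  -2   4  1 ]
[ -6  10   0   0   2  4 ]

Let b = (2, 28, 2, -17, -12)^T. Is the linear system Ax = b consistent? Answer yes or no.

yes

Row reduce the augmented matrix [A | b].
R2 ← R2 − (4)·R1: [0, -8, 12, 20, 8, -14, 20]
R3 ← R3 − (4)·R1: [0, -6, 12, 24, 18, -16, -6]
R4 ← R4 + R1: [0, 0, -4, -7, 0, 5, -15]
R5 ← R5 − (6)·R1: [0, -2, 12, 30, 26, -20, -24]
R3 ← R3 − (3/4)·R2: [0, 0, 3, 9, 12, -11/2, -21]
R5 ← R5 − (1/4)·R2: [0, 0, 9, 25, 24, -33/2, -29]
R4 ← R4 + (4/3)·R3: [0, 0, 0, 5, 16, -7/3, -43]
R5 ← R5 − (3)·R3: [0, 0, 0, -2, -12, 0, 34]
R5 ← R5 + (2/5)·R4: [0, 0, 0, 0, -28/5, -14/15, 84/5]
The echelon form has 5 nonzero rows, and every pivot lies in the first 6 columns, so rank(A) = rank([A|b]) = 5.
The system is consistent.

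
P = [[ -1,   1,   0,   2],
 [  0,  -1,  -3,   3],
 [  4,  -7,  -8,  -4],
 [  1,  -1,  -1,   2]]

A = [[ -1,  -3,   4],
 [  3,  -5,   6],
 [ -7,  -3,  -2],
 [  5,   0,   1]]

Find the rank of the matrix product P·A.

First compute PA:
[[ 14,  -2,   4],
 [ 33,  14,   3],
 [ 11,  47, -14],
 [ 13,   5,   2]]
Now row reduce the product.
R2 ← R2 − (33/14)·R1: [0, 131/7, -45/7]
R3 ← R3 − (11/14)·R1: [0, 340/7, -120/7]
R4 ← R4 − (13/14)·R1: [0, 48/7, -12/7]
R3 ← R3 − (340/131)·R2: [0, 0, -60/131]
R4 ← R4 − (48/131)·R2: [0, 0, 84/131]
R4 ← R4 + (7/5)·R3: [0, 0, 0]
3 nonzero rows, so rank(PA) = 3.

3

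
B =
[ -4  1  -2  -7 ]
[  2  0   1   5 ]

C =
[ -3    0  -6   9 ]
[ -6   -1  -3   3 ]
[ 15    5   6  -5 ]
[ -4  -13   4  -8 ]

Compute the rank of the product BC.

First compute BC:
[[  4,  80, -19,  33],
 [-11, -60,  14, -27]]
Now row reduce the product.
R2 ← R2 + (11/4)·R1: [0, 160, -153/4, 255/4]
2 nonzero rows, so rank(BC) = 2.

2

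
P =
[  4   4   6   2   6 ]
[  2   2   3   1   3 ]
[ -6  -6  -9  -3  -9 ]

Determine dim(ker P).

4

Row reduce to echelon form.
R2 ← R2 − (1/2)·R1: [0, 0, 0, 0, 0]
R3 ← R3 + (3/2)·R1: [0, 0, 0, 0, 0]
1 nonzero row, so rank(P) = 1.
P has 5 columns; by rank–nullity, nullity = 5 − 1 = 4.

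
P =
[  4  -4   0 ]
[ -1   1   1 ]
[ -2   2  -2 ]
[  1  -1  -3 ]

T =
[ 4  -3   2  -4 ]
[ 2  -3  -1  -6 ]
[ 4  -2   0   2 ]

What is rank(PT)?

First compute PT:
[[  8,   0,  12,   8],
 [  2,  -2,  -3,   0],
 [-12,   4,  -6,  -8],
 [-10,   6,   3,  -4]]
Now row reduce the product.
R2 ← R2 − (1/4)·R1: [0, -2, -6, -2]
R3 ← R3 + (3/2)·R1: [0, 4, 12, 4]
R4 ← R4 + (5/4)·R1: [0, 6, 18, 6]
R3 ← R3 + (2)·R2: [0, 0, 0, 0]
R4 ← R4 + (3)·R2: [0, 0, 0, 0]
2 nonzero rows, so rank(PT) = 2.

2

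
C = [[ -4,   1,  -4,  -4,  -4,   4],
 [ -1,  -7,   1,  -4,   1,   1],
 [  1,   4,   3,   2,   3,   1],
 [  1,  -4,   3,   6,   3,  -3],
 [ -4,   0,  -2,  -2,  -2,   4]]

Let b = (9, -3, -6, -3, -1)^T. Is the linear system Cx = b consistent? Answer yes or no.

Row reduce the augmented matrix [C | b].
R2 ← R2 − (1/4)·R1: [0, -29/4, 2, -3, 2, 0, -21/4]
R3 ← R3 + (1/4)·R1: [0, 17/4, 2, 1, 2, 2, -15/4]
R4 ← R4 + (1/4)·R1: [0, -15/4, 2, 5, 2, -2, -3/4]
R5 ← R5 − R1: [0, -1, 2, 2, 2, 0, -10]
R3 ← R3 + (17/29)·R2: [0, 0, 92/29, -22/29, 92/29, 2, -198/29]
R4 ← R4 − (15/29)·R2: [0, 0, 28/29, 190/29, 28/29, -2, 57/29]
R5 ← R5 − (4/29)·R2: [0, 0, 50/29, 70/29, 50/29, 0, -269/29]
R4 ← R4 − (7/23)·R3: [0, 0, 0, 156/23, 0, -60/23, 93/23]
R5 ← R5 − (25/46)·R3: [0, 0, 0, 65/23, 0, -25/23, -128/23]
R5 ← R5 − (5/12)·R4: [0, 0, 0, 0, 0, 0, -29/4]
The echelon form has 5 nonzero rows; the last pivot sits in the augmented column, so rank(C) = 4 but rank([C|b]) = 5.
Since the ranks differ, the system is inconsistent.

no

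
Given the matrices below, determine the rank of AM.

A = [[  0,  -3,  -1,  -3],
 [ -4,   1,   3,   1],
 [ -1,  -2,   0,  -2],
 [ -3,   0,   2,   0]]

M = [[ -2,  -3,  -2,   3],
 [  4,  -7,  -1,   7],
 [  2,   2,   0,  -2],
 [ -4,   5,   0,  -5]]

First compute AM:
[[ -2,   4,   3,  -4],
 [ 14,  16,   7, -16],
 [  2,   7,   4,  -7],
 [ 10,  13,   6, -13]]
Now row reduce the product.
R2 ← R2 + (7)·R1: [0, 44, 28, -44]
R3 ← R3 + R1: [0, 11, 7, -11]
R4 ← R4 + (5)·R1: [0, 33, 21, -33]
R3 ← R3 − (1/4)·R2: [0, 0, 0, 0]
R4 ← R4 − (3/4)·R2: [0, 0, 0, 0]
2 nonzero rows, so rank(AM) = 2.

2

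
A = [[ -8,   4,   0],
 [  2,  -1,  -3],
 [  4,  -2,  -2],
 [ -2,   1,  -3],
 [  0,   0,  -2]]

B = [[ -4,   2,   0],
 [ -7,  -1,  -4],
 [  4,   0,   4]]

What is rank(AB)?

2

First compute AB:
[[  4, -20, -16],
 [-13,   5,  -8],
 [-10,  10,   0],
 [-11,  -5, -16],
 [ -8,   0,  -8]]
Now row reduce the product.
R2 ← R2 + (13/4)·R1: [0, -60, -60]
R3 ← R3 + (5/2)·R1: [0, -40, -40]
R4 ← R4 + (11/4)·R1: [0, -60, -60]
R5 ← R5 + (2)·R1: [0, -40, -40]
R3 ← R3 − (2/3)·R2: [0, 0, 0]
R4 ← R4 − R2: [0, 0, 0]
R5 ← R5 − (2/3)·R2: [0, 0, 0]
2 nonzero rows, so rank(AB) = 2.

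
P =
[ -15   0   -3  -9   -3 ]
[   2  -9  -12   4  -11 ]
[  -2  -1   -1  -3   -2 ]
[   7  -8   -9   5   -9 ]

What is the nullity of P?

Row reduce to echelon form.
R2 ← R2 + (2/15)·R1: [0, -9, -62/5, 14/5, -57/5]
R3 ← R3 − (2/15)·R1: [0, -1, -3/5, -9/5, -8/5]
R4 ← R4 + (7/15)·R1: [0, -8, -52/5, 4/5, -52/5]
R3 ← R3 − (1/9)·R2: [0, 0, 7/9, -19/9, -1/3]
R4 ← R4 − (8/9)·R2: [0, 0, 28/45, -76/45, -4/15]
R4 ← R4 − (4/5)·R3: [0, 0, 0, 0, 0]
3 nonzero rows, so rank(P) = 3.
P has 5 columns; by rank–nullity, nullity = 5 − 3 = 2.

2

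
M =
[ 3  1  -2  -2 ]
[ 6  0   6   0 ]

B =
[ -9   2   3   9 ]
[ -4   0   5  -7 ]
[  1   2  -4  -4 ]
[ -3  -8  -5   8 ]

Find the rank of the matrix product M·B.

2

First compute MB:
[[-27,  18,  32,  12],
 [-48,  24,  -6,  30]]
Now row reduce the product.
R2 ← R2 − (16/9)·R1: [0, -8, -566/9, 26/3]
2 nonzero rows, so rank(MB) = 2.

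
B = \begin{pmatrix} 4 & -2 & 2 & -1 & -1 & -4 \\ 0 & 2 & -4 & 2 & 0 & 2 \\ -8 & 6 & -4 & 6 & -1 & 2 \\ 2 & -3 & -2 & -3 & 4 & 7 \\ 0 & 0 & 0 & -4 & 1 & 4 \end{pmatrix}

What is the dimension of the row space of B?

Row reduce to echelon form.
R3 ← R3 + (2)·R1: [0, 2, 0, 4, -3, -6]
R4 ← R4 − (1/2)·R1: [0, -2, -3, -5/2, 9/2, 9]
R3 ← R3 − R2: [0, 0, 4, 2, -3, -8]
R4 ← R4 + R2: [0, 0, -7, -1/2, 9/2, 11]
R4 ← R4 + (7/4)·R3: [0, 0, 0, 3, -3/4, -3]
R5 ← R5 + (4/3)·R4: [0, 0, 0, 0, 0, 0]
Echelon form has 4 nonzero rows, so rank(B) = 4.
The row space has dimension equal to the rank: 4.

4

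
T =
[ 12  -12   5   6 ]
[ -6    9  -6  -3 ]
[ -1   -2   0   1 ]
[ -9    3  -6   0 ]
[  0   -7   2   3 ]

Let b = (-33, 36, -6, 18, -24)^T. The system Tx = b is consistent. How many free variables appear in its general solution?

Row reduce the augmented matrix [T | b].
R2 ← R2 + (1/2)·R1: [0, 3, -7/2, 0, 39/2]
R3 ← R3 + (1/12)·R1: [0, -3, 5/12, 3/2, -35/4]
R4 ← R4 + (3/4)·R1: [0, -6, -9/4, 9/2, -27/4]
R3 ← R3 + R2: [0, 0, -37/12, 3/2, 43/4]
R4 ← R4 + (2)·R2: [0, 0, -37/4, 9/2, 129/4]
R5 ← R5 + (7/3)·R2: [0, 0, -37/6, 3, 43/2]
R4 ← R4 − (3)·R3: [0, 0, 0, 0, 0]
R5 ← R5 − (2)·R3: [0, 0, 0, 0, 0]
The echelon form has 3 nonzero rows, and every pivot lies in the first 4 columns, so rank(T) = rank([T|b]) = 3.
The system is consistent.
Free variables = (unknowns) − (rank) = 4 − 3 = 1.

1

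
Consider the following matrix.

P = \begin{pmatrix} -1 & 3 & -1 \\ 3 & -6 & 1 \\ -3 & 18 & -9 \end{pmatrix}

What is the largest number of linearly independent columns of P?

2

Row reduce to echelon form.
R2 ← R2 + (3)·R1: [0, 3, -2]
R3 ← R3 − (3)·R1: [0, 9, -6]
R3 ← R3 − (3)·R2: [0, 0, 0]
Echelon form has 2 nonzero rows, so rank(P) = 2.
The rank gives the maximum number of linearly independent columns: 2.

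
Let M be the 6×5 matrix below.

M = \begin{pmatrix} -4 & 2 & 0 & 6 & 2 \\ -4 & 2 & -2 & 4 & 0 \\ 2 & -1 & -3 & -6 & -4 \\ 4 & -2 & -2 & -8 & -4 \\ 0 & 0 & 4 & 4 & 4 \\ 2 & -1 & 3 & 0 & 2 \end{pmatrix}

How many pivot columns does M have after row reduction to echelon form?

Row reduce to echelon form.
R2 ← R2 − R1: [0, 0, -2, -2, -2]
R3 ← R3 + (1/2)·R1: [0, 0, -3, -3, -3]
R4 ← R4 + R1: [0, 0, -2, -2, -2]
R6 ← R6 + (1/2)·R1: [0, 0, 3, 3, 3]
R3 ← R3 − (3/2)·R2: [0, 0, 0, 0, 0]
R4 ← R4 − R2: [0, 0, 0, 0, 0]
R5 ← R5 + (2)·R2: [0, 0, 0, 0, 0]
R6 ← R6 + (3/2)·R2: [0, 0, 0, 0, 0]
Echelon form has 2 nonzero rows, so rank(M) = 2.
Each nonzero row contributes one pivot column: 2 pivot columns.

2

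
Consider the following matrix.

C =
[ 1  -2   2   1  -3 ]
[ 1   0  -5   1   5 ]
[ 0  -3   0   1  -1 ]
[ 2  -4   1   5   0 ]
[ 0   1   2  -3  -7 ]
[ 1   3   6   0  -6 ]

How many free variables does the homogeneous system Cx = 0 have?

Row reduce to echelon form.
R2 ← R2 − R1: [0, 2, -7, 0, 8]
R4 ← R4 − (2)·R1: [0, 0, -3, 3, 6]
R6 ← R6 − R1: [0, 5, 4, -1, -3]
R3 ← R3 + (3/2)·R2: [0, 0, -21/2, 1, 11]
R5 ← R5 − (1/2)·R2: [0, 0, 11/2, -3, -11]
R6 ← R6 − (5/2)·R2: [0, 0, 43/2, -1, -23]
R4 ← R4 − (2/7)·R3: [0, 0, 0, 19/7, 20/7]
R5 ← R5 + (11/21)·R3: [0, 0, 0, -52/21, -110/21]
R6 ← R6 + (43/21)·R3: [0, 0, 0, 22/21, -10/21]
R5 ← R5 + (52/57)·R4: [0, 0, 0, 0, -50/19]
R6 ← R6 − (22/57)·R4: [0, 0, 0, 0, -30/19]
R6 ← R6 − (3/5)·R5: [0, 0, 0, 0, 0]
5 nonzero rows, so rank(C) = 5.
C has 5 columns; by rank–nullity, nullity = 5 − 5 = 0.

0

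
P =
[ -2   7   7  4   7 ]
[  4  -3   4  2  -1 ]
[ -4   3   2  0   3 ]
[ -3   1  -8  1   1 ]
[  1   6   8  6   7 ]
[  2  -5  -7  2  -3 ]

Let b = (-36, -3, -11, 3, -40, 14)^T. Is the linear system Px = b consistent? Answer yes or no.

yes

Row reduce the augmented matrix [P | b].
R2 ← R2 + (2)·R1: [0, 11, 18, 10, 13, -75]
R3 ← R3 − (2)·R1: [0, -11, -12, -8, -11, 61]
R4 ← R4 − (3/2)·R1: [0, -19/2, -37/2, -5, -19/2, 57]
R5 ← R5 + (1/2)·R1: [0, 19/2, 23/2, 8, 21/2, -58]
R6 ← R6 + R1: [0, 2, 0, 6, 4, -22]
R3 ← R3 + R2: [0, 0, 6, 2, 2, -14]
R4 ← R4 + (19/22)·R2: [0, 0, -65/22, 40/11, 19/11, -171/22]
R5 ← R5 − (19/22)·R2: [0, 0, -89/22, -7/11, -8/11, 149/22]
R6 ← R6 − (2/11)·R2: [0, 0, -36/11, 46/11, 18/11, -92/11]
R4 ← R4 + (65/132)·R3: [0, 0, 0, 305/66, 179/66, -44/3]
R5 ← R5 + (89/132)·R3: [0, 0, 0, 47/66, 41/66, -8/3]
R6 ← R6 + (6/11)·R3: [0, 0, 0, 58/11, 30/11, -16]
R5 ← R5 − (47/305)·R4: [0, 0, 0, 0, 62/305, -124/305]
R6 ← R6 − (348/305)·R4: [0, 0, 0, 0, -112/305, 224/305]
R6 ← R6 + (56/31)·R5: [0, 0, 0, 0, 0, 0]
The echelon form has 5 nonzero rows, and every pivot lies in the first 5 columns, so rank(P) = rank([P|b]) = 5.
The system is consistent.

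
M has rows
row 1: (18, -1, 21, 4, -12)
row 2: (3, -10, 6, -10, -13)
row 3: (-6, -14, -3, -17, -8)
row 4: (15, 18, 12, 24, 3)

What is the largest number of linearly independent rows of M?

Row reduce to echelon form.
R2 ← R2 − (1/6)·R1: [0, -59/6, 5/2, -32/3, -11]
R3 ← R3 + (1/3)·R1: [0, -43/3, 4, -47/3, -12]
R4 ← R4 − (5/6)·R1: [0, 113/6, -11/2, 62/3, 13]
R3 ← R3 − (86/59)·R2: [0, 0, 21/59, -7/59, 238/59]
R4 ← R4 + (113/59)·R2: [0, 0, -42/59, 14/59, -476/59]
R4 ← R4 + (2)·R3: [0, 0, 0, 0, 0]
Echelon form has 3 nonzero rows, so rank(M) = 3.
The rank gives the maximum number of linearly independent rows: 3.

3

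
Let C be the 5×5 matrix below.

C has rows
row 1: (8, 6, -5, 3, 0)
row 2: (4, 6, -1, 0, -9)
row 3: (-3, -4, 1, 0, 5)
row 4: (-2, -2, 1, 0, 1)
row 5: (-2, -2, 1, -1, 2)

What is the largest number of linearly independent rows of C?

Row reduce to echelon form.
R2 ← R2 − (1/2)·R1: [0, 3, 3/2, -3/2, -9]
R3 ← R3 + (3/8)·R1: [0, -7/4, -7/8, 9/8, 5]
R4 ← R4 + (1/4)·R1: [0, -1/2, -1/4, 3/4, 1]
R5 ← R5 + (1/4)·R1: [0, -1/2, -1/4, -1/4, 2]
R3 ← R3 + (7/12)·R2: [0, 0, 0, 1/4, -1/4]
R4 ← R4 + (1/6)·R2: [0, 0, 0, 1/2, -1/2]
R5 ← R5 + (1/6)·R2: [0, 0, 0, -1/2, 1/2]
R4 ← R4 − (2)·R3: [0, 0, 0, 0, 0]
R5 ← R5 + (2)·R3: [0, 0, 0, 0, 0]
Echelon form has 3 nonzero rows, so rank(C) = 3.
The rank gives the maximum number of linearly independent rows: 3.

3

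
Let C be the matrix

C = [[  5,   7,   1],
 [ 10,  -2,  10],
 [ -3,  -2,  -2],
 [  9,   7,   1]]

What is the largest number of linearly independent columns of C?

Row reduce to echelon form.
R2 ← R2 − (2)·R1: [0, -16, 8]
R3 ← R3 + (3/5)·R1: [0, 11/5, -7/5]
R4 ← R4 − (9/5)·R1: [0, -28/5, -4/5]
R3 ← R3 + (11/80)·R2: [0, 0, -3/10]
R4 ← R4 − (7/20)·R2: [0, 0, -18/5]
R4 ← R4 − (12)·R3: [0, 0, 0]
Echelon form has 3 nonzero rows, so rank(C) = 3.
The rank gives the maximum number of linearly independent columns: 3.

3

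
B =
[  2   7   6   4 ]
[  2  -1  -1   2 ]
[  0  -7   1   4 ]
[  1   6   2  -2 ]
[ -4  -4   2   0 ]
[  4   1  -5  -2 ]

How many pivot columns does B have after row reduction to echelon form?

4

Row reduce to echelon form.
R2 ← R2 − R1: [0, -8, -7, -2]
R4 ← R4 − (1/2)·R1: [0, 5/2, -1, -4]
R5 ← R5 + (2)·R1: [0, 10, 14, 8]
R6 ← R6 − (2)·R1: [0, -13, -17, -10]
R3 ← R3 − (7/8)·R2: [0, 0, 57/8, 23/4]
R4 ← R4 + (5/16)·R2: [0, 0, -51/16, -37/8]
R5 ← R5 + (5/4)·R2: [0, 0, 21/4, 11/2]
R6 ← R6 − (13/8)·R2: [0, 0, -45/8, -27/4]
R4 ← R4 + (17/38)·R3: [0, 0, 0, -39/19]
R5 ← R5 − (14/19)·R3: [0, 0, 0, 24/19]
R6 ← R6 + (15/19)·R3: [0, 0, 0, -42/19]
R5 ← R5 + (8/13)·R4: [0, 0, 0, 0]
R6 ← R6 − (14/13)·R4: [0, 0, 0, 0]
Echelon form has 4 nonzero rows, so rank(B) = 4.
Each nonzero row contributes one pivot column: 4 pivot columns.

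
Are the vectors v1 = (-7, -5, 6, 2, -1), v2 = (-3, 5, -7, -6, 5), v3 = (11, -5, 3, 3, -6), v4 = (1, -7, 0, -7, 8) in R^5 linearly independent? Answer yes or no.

yes

Form the matrix with these vectors as rows and row reduce.
R2 ← R2 − (3/7)·R1: [0, 50/7, -67/7, -48/7, 38/7]
R3 ← R3 + (11/7)·R1: [0, -90/7, 87/7, 43/7, -53/7]
R4 ← R4 + (1/7)·R1: [0, -54/7, 6/7, -47/7, 55/7]
R3 ← R3 + (9/5)·R2: [0, 0, -24/5, -31/5, 11/5]
R4 ← R4 + (27/25)·R2: [0, 0, -237/25, -353/25, 343/25]
R4 ← R4 − (79/40)·R3: [0, 0, 0, -15/8, 75/8]
4 nonzero rows, so the 4 vectors span a space of dimension 4.
Since 4 = 4, the vectors are linearly independent.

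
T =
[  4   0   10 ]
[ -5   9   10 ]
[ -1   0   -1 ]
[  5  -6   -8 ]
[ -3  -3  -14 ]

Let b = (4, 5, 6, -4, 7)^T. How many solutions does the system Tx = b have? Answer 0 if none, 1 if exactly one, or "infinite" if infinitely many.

Row reduce the augmented matrix [T | b].
R2 ← R2 + (5/4)·R1: [0, 9, 45/2, 10]
R3 ← R3 + (1/4)·R1: [0, 0, 3/2, 7]
R4 ← R4 − (5/4)·R1: [0, -6, -41/2, -9]
R5 ← R5 + (3/4)·R1: [0, -3, -13/2, 10]
R4 ← R4 + (2/3)·R2: [0, 0, -11/2, -7/3]
R5 ← R5 + (1/3)·R2: [0, 0, 1, 40/3]
R4 ← R4 + (11/3)·R3: [0, 0, 0, 70/3]
R5 ← R5 − (2/3)·R3: [0, 0, 0, 26/3]
R5 ← R5 − (13/35)·R4: [0, 0, 0, 0]
The echelon form has 4 nonzero rows; the last pivot sits in the augmented column, so rank(T) = 3 but rank([T|b]) = 4.
Since the ranks differ, the system is inconsistent.
It has no solutions.

0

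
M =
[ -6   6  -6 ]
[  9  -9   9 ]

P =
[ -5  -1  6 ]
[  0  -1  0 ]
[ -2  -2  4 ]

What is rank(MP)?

First compute MP:
[[ 42,  12, -60],
 [-63, -18,  90]]
Now row reduce the product.
R2 ← R2 + (3/2)·R1: [0, 0, 0]
1 nonzero row, so rank(MP) = 1.

1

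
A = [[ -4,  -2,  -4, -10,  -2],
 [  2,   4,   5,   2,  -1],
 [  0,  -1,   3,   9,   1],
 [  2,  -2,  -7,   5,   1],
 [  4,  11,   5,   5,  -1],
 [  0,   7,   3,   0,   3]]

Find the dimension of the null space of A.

0

Row reduce to echelon form.
R2 ← R2 + (1/2)·R1: [0, 3, 3, -3, -2]
R4 ← R4 + (1/2)·R1: [0, -3, -9, 0, 0]
R5 ← R5 + R1: [0, 9, 1, -5, -3]
R3 ← R3 + (1/3)·R2: [0, 0, 4, 8, 1/3]
R4 ← R4 + R2: [0, 0, -6, -3, -2]
R5 ← R5 − (3)·R2: [0, 0, -8, 4, 3]
R6 ← R6 − (7/3)·R2: [0, 0, -4, 7, 23/3]
R4 ← R4 + (3/2)·R3: [0, 0, 0, 9, -3/2]
R5 ← R5 + (2)·R3: [0, 0, 0, 20, 11/3]
R6 ← R6 + R3: [0, 0, 0, 15, 8]
R5 ← R5 − (20/9)·R4: [0, 0, 0, 0, 7]
R6 ← R6 − (5/3)·R4: [0, 0, 0, 0, 21/2]
R6 ← R6 − (3/2)·R5: [0, 0, 0, 0, 0]
5 nonzero rows, so rank(A) = 5.
A has 5 columns; by rank–nullity, nullity = 5 − 5 = 0.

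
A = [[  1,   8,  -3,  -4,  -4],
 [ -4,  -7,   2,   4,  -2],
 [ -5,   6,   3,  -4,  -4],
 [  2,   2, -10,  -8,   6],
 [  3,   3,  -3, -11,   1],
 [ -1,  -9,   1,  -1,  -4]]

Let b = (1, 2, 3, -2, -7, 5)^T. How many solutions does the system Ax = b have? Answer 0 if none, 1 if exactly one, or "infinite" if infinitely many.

0

Row reduce the augmented matrix [A | b].
R2 ← R2 + (4)·R1: [0, 25, -10, -12, -18, 6]
R3 ← R3 + (5)·R1: [0, 46, -12, -24, -24, 8]
R4 ← R4 − (2)·R1: [0, -14, -4, 0, 14, -4]
R5 ← R5 − (3)·R1: [0, -21, 6, 1, 13, -10]
R6 ← R6 + R1: [0, -1, -2, -5, -8, 6]
R3 ← R3 − (46/25)·R2: [0, 0, 32/5, -48/25, 228/25, -76/25]
R4 ← R4 + (14/25)·R2: [0, 0, -48/5, -168/25, 98/25, -16/25]
R5 ← R5 + (21/25)·R2: [0, 0, -12/5, -227/25, -53/25, -124/25]
R6 ← R6 + (1/25)·R2: [0, 0, -12/5, -137/25, -218/25, 156/25]
R4 ← R4 + (3/2)·R3: [0, 0, 0, -48/5, 88/5, -26/5]
R5 ← R5 + (3/8)·R3: [0, 0, 0, -49/5, 13/10, -61/10]
R6 ← R6 + (3/8)·R3: [0, 0, 0, -31/5, -53/10, 51/10]
R5 ← R5 − (49/48)·R4: [0, 0, 0, 0, -50/3, -19/24]
R6 ← R6 − (31/48)·R4: [0, 0, 0, 0, -50/3, 203/24]
R6 ← R6 − R5: [0, 0, 0, 0, 0, 37/4]
The echelon form has 6 nonzero rows; the last pivot sits in the augmented column, so rank(A) = 5 but rank([A|b]) = 6.
Since the ranks differ, the system is inconsistent.
It has no solutions.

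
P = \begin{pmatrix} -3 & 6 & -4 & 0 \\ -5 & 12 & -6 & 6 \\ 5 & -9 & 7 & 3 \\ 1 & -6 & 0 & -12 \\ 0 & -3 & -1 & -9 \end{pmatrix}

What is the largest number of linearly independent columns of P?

2

Row reduce to echelon form.
R2 ← R2 − (5/3)·R1: [0, 2, 2/3, 6]
R3 ← R3 + (5/3)·R1: [0, 1, 1/3, 3]
R4 ← R4 + (1/3)·R1: [0, -4, -4/3, -12]
R3 ← R3 − (1/2)·R2: [0, 0, 0, 0]
R4 ← R4 + (2)·R2: [0, 0, 0, 0]
R5 ← R5 + (3/2)·R2: [0, 0, 0, 0]
Echelon form has 2 nonzero rows, so rank(P) = 2.
The rank gives the maximum number of linearly independent columns: 2.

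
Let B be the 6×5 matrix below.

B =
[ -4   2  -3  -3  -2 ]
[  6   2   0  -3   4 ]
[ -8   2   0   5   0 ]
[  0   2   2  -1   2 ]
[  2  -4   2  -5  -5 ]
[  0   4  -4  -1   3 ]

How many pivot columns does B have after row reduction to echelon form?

4

Row reduce to echelon form.
R2 ← R2 + (3/2)·R1: [0, 5, -9/2, -15/2, 1]
R3 ← R3 − (2)·R1: [0, -2, 6, 11, 4]
R5 ← R5 + (1/2)·R1: [0, -3, 1/2, -13/2, -6]
R3 ← R3 + (2/5)·R2: [0, 0, 21/5, 8, 22/5]
R4 ← R4 − (2/5)·R2: [0, 0, 19/5, 2, 8/5]
R5 ← R5 + (3/5)·R2: [0, 0, -11/5, -11, -27/5]
R6 ← R6 − (4/5)·R2: [0, 0, -2/5, 5, 11/5]
R4 ← R4 − (19/21)·R3: [0, 0, 0, -110/21, -50/21]
R5 ← R5 + (11/21)·R3: [0, 0, 0, -143/21, -65/21]
R6 ← R6 + (2/21)·R3: [0, 0, 0, 121/21, 55/21]
R5 ← R5 − (13/10)·R4: [0, 0, 0, 0, 0]
R6 ← R6 + (11/10)·R4: [0, 0, 0, 0, 0]
Echelon form has 4 nonzero rows, so rank(B) = 4.
Each nonzero row contributes one pivot column: 4 pivot columns.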